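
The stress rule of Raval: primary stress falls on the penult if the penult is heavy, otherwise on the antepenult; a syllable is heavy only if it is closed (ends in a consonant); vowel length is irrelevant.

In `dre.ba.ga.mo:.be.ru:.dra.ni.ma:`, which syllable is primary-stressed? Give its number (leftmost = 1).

Weights: 7 dra L, 8 ni L, 9 ma: L.
The penult (syllable 8, ni) is light, so stress falls on the antepenult (syllable 7, dra).
Primary stress: syllable 7 → dre.ba.ga.mo:.be.ru:.ˈdra.ni.ma:.

7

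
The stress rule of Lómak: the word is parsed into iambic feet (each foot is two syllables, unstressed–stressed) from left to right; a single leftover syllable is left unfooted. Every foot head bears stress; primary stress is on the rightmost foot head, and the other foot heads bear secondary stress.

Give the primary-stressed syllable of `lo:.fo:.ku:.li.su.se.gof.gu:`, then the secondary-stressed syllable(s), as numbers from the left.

Parse left to right into iambic (σˈσ) feet: (lo:.ˈfo:) (ku:.ˈli) (su.ˈse) (gof.ˈgu:).
Foot heads (stressed positions): 2, 4, 6, 8.
End Rule Rightmost: primary stress on the rightmost head = syllable 8.
Secondary stress on 2, 4, 6: lo:.ˌfo:.ku:.ˌli.su.ˌse.gof.ˈgu:.

primary 8, secondary 2, 4, 6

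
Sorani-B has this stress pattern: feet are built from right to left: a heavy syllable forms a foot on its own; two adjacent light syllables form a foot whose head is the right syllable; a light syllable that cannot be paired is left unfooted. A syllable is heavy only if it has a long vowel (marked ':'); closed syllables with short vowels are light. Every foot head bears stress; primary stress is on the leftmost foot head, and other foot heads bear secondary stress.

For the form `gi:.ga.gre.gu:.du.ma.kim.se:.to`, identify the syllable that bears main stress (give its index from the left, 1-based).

Weights: 1 gi: H, 2 ga L, 3 gre L, 4 gu: H, 5 du L, 6 ma L, 7 kim L, 8 se: H, 9 to L.
Parse right to left (heavy = foot alone; LL = one foot; stranded L unfooted): (ˈgi:) (ga.ˈgre) (ˈgu:) du (ma.ˈkim) (ˈse:) to.
Foot heads: 1, 3, 4, 7, 8.
Primary stress on the leftmost head = syllable 1.
Primary stress: syllable 1 → ˈgi:.ga.gre.gu:.du.ma.kim.se:.to.

1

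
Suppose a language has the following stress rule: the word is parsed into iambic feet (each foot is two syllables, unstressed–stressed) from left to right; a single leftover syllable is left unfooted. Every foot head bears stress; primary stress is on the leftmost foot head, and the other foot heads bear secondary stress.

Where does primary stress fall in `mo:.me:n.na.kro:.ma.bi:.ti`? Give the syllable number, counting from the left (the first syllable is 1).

Parse left to right into iambic (σˈσ) feet: (mo:.ˈme:n) (na.ˈkro:) (ma.ˈbi:) ti. Syllable 7 is left unfooted.
Foot heads (stressed positions): 2, 4, 6.
End Rule Leftmost: primary stress on the leftmost head = syllable 2.
Primary stress: syllable 2 → mo:.ˈme:n.na.kro:.ma.bi:.ti.

2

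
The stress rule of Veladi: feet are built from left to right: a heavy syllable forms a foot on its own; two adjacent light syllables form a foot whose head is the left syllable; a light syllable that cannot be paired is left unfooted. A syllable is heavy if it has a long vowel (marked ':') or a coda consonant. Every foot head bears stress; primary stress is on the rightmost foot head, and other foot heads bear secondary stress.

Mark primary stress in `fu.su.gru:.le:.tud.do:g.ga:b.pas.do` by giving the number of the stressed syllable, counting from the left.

8

Weights: 1 fu L, 2 su L, 3 gru: H, 4 le: H, 5 tud H, 6 do:g H, 7 ga:b H, 8 pas H, 9 do L.
Parse left to right (heavy = foot alone; LL = one foot; stranded L unfooted): (ˈfu.su) (ˈgru:) (ˈle:) (ˈtud) (ˈdo:g) (ˈga:b) (ˈpas) do.
Foot heads: 1, 3, 4, 5, 6, 7, 8.
Primary stress on the rightmost head = syllable 8.
Primary stress: syllable 8 → fu.su.gru:.le:.tud.do:g.ga:b.ˈpas.do.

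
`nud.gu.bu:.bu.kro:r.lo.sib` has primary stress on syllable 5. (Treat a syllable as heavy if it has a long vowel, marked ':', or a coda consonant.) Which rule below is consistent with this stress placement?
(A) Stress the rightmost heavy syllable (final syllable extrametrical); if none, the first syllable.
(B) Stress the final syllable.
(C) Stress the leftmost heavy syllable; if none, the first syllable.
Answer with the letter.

A

Rule A → syllable 5 ✓.
Rule B → syllable 7 (observed: 5).
Rule C → syllable 1 (observed: 5).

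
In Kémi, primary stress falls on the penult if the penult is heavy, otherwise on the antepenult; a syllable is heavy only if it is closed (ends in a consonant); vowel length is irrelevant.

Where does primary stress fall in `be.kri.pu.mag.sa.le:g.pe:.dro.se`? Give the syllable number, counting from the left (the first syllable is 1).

Weights: 7 pe: L, 8 dro L, 9 se L.
The penult (syllable 8, dro) is light, so stress falls on the antepenult (syllable 7, pe:).
Primary stress: syllable 7 → be.kri.pu.mag.sa.le:g.ˈpe:.dro.se.

7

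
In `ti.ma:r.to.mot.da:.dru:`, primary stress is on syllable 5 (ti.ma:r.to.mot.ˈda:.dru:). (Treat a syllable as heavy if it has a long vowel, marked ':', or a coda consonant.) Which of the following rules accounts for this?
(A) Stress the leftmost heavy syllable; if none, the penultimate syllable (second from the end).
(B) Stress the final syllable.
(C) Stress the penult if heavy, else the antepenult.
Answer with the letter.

C

Rule A → syllable 2 (observed: 5).
Rule B → syllable 6 (observed: 5).
Rule C → syllable 5 ✓.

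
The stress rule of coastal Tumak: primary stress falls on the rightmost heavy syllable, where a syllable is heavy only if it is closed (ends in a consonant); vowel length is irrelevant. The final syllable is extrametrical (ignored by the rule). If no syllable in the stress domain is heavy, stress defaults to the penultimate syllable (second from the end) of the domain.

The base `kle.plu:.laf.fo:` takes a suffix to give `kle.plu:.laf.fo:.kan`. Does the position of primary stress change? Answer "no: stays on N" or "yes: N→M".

Base `kle.plu:.laf.fo:` (4 syllables):
  The final syllable (4, fo:) is extrametrical; the stress domain is syllables 1–3.
  Weights: 1 kle L, 2 plu: L, 3 laf H.
  Heavy syllables in the domain: 3. The rightmost is syllable 3 (laf).
  → primary stress on syllable 3.
Suffixed `kle.plu:.laf.fo:.kan` (5 syllables):
  The final syllable (5, kan) is extrametrical; the stress domain is syllables 1–4.
  Weights: 1 kle L, 2 plu: L, 3 laf H, 4 fo: L.
  Heavy syllables in the domain: 3. The rightmost is syllable 3 (laf).
  → primary stress on syllable 3.

no: stays on 3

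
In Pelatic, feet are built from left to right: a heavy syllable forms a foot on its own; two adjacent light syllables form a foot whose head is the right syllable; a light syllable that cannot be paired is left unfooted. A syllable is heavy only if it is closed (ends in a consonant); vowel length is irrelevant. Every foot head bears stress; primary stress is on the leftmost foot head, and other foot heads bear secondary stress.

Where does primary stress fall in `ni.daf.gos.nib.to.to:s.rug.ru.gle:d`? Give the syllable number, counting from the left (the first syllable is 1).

Weights: 1 ni L, 2 daf H, 3 gos H, 4 nib H, 5 to L, 6 to:s H, 7 rug H, 8 ru L, 9 gle:d H.
Parse left to right (heavy = foot alone; LL = one foot; stranded L unfooted): ni (ˈdaf) (ˈgos) (ˈnib) to (ˈto:s) (ˈrug) ru (ˈgle:d).
Foot heads: 2, 3, 4, 6, 7, 9.
Primary stress on the leftmost head = syllable 2.
Primary stress: syllable 2 → ni.ˈdaf.gos.nib.to.to:s.rug.ru.gle:d.

2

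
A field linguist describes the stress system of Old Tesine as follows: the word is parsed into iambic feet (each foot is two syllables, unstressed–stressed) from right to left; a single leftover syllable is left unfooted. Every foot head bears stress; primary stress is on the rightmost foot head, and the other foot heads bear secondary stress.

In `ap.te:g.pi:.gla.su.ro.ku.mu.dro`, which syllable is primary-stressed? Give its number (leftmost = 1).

9

Parse right to left into iambic (σˈσ) feet: ap (te:g.ˈpi:) (gla.ˈsu) (ro.ˈku) (mu.ˈdro). Syllable 1 is left unfooted.
Foot heads (stressed positions): 3, 5, 7, 9.
End Rule Rightmost: primary stress on the rightmost head = syllable 9.
Primary stress: syllable 9 → ap.te:g.pi:.gla.su.ro.ku.mu.ˈdro.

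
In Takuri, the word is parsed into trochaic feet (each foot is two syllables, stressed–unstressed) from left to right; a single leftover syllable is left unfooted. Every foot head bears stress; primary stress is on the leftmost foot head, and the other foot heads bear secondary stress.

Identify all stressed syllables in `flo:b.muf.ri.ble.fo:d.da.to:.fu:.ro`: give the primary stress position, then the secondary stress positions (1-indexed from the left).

Parse left to right into trochaic (ˈσσ) feet: (ˈflo:b.muf) (ˈri.ble) (ˈfo:d.da) (ˈto:.fu:) ro. Syllable 9 is left unfooted.
Foot heads (stressed positions): 1, 3, 5, 7.
End Rule Leftmost: primary stress on the leftmost head = syllable 1.
Secondary stress on 3, 5, 7: ˈflo:b.muf.ˌri.ble.ˌfo:d.da.ˌto:.fu:.ro.

primary 1, secondary 3, 5, 7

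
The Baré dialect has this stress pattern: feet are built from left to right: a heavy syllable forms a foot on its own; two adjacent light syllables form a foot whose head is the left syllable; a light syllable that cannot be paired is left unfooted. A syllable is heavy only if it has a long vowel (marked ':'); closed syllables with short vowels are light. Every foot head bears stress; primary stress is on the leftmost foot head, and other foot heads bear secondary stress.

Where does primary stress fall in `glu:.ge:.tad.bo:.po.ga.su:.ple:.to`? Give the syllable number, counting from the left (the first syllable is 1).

1

Weights: 1 glu: H, 2 ge: H, 3 tad L, 4 bo: H, 5 po L, 6 ga L, 7 su: H, 8 ple: H, 9 to L.
Parse left to right (heavy = foot alone; LL = one foot; stranded L unfooted): (ˈglu:) (ˈge:) tad (ˈbo:) (ˈpo.ga) (ˈsu:) (ˈple:) to.
Foot heads: 1, 2, 4, 5, 7, 8.
Primary stress on the leftmost head = syllable 1.
Primary stress: syllable 1 → ˈglu:.ge:.tad.bo:.po.ga.su:.ple:.to.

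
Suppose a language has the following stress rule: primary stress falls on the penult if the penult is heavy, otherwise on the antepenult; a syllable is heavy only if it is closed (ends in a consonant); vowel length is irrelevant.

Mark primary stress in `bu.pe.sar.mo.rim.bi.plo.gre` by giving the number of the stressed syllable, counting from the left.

Weights: 6 bi L, 7 plo L, 8 gre L.
The penult (syllable 7, plo) is light, so stress falls on the antepenult (syllable 6, bi).
Primary stress: syllable 6 → bu.pe.sar.mo.rim.ˈbi.plo.gre.

6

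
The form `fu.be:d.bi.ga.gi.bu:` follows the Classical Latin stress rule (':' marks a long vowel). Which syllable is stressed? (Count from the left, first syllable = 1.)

4

Classical Latin: stress the penult if heavy (long vowel or closed), else the antepenult.
Weights: 4 ga L, 5 gi L, 6 bu: H.
The penult (syllable 5, gi) is light, so stress falls on the antepenult (syllable 4, ga).
Stress on syllable 4: fu.be:d.bi.ˈga.gi.bu:.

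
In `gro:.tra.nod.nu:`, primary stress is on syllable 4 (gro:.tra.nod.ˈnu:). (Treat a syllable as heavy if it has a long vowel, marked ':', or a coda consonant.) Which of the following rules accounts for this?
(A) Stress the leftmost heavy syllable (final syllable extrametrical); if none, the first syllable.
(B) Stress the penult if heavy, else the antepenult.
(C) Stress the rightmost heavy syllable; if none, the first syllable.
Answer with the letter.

Rule A → syllable 1 (observed: 4).
Rule B → syllable 3 (observed: 4).
Rule C → syllable 4 ✓.

C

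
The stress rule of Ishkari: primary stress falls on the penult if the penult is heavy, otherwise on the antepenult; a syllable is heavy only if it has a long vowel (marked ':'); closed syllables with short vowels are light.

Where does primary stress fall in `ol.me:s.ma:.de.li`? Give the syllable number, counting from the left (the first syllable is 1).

Weights: 3 ma: H, 4 de L, 5 li L.
The penult (syllable 4, de) is light, so stress falls on the antepenult (syllable 3, ma:).
Primary stress: syllable 3 → ol.me:s.ˈma:.de.li.

3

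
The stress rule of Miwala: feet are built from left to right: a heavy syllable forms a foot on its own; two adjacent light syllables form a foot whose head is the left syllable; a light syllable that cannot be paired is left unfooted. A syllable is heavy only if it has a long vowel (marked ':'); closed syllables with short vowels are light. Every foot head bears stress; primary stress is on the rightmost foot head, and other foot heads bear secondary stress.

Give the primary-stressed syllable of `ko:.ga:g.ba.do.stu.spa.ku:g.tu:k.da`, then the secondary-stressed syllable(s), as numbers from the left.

Weights: 1 ko: H, 2 ga:g H, 3 ba L, 4 do L, 5 stu L, 6 spa L, 7 ku:g H, 8 tu:k H, 9 da L.
Parse left to right (heavy = foot alone; LL = one foot; stranded L unfooted): (ˈko:) (ˈga:g) (ˈba.do) (ˈstu.spa) (ˈku:g) (ˈtu:k) da.
Foot heads: 1, 2, 3, 5, 7, 8.
Primary stress on the rightmost head = syllable 8.
Secondary stress on 1, 2, 3, 5, 7: ˌko:.ˌga:g.ˌba.do.ˌstu.spa.ˌku:g.ˈtu:k.da.

primary 8, secondary 1, 2, 3, 5, 7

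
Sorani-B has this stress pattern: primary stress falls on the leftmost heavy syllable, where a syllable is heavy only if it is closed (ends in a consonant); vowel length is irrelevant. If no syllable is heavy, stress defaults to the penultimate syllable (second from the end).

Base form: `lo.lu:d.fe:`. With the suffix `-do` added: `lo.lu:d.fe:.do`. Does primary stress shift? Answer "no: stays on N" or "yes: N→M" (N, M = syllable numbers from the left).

no: stays on 2

Base `lo.lu:d.fe:` (3 syllables):
  Weights: 1 lo L, 2 lu:d H, 3 fe: L.
  Heavy syllables in the domain: 2. The leftmost is syllable 2 (lu:d).
  → primary stress on syllable 2.
Suffixed `lo.lu:d.fe:.do` (4 syllables):
  Weights: 1 lo L, 2 lu:d H, 3 fe: L, 4 do L.
  Heavy syllables in the domain: 2. The leftmost is syllable 2 (lu:d).
  → primary stress on syllable 2.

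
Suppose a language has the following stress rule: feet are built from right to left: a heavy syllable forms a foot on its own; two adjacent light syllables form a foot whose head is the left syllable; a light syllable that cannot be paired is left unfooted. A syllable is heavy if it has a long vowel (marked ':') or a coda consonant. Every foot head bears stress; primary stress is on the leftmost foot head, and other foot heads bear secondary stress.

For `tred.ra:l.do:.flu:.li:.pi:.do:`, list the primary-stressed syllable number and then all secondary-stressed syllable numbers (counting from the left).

Weights: 1 tred H, 2 ra:l H, 3 do: H, 4 flu: H, 5 li: H, 6 pi: H, 7 do: H.
Parse right to left (heavy = foot alone; LL = one foot; stranded L unfooted): (ˈtred) (ˈra:l) (ˈdo:) (ˈflu:) (ˈli:) (ˈpi:) (ˈdo:).
Foot heads: 1, 2, 3, 4, 5, 6, 7.
Primary stress on the leftmost head = syllable 1.
Secondary stress on 2, 3, 4, 5, 6, 7: ˈtred.ˌra:l.ˌdo:.ˌflu:.ˌli:.ˌpi:.ˌdo:.

primary 1, secondary 2, 3, 4, 5, 6, 7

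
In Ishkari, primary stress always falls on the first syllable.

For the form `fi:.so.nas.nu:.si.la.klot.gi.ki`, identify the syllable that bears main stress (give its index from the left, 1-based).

1

The word has 9 syllables; the first syllable is syllable 1 (fi:).
Primary stress: syllable 1 → ˈfi:.so.nas.nu:.si.la.klot.gi.ki.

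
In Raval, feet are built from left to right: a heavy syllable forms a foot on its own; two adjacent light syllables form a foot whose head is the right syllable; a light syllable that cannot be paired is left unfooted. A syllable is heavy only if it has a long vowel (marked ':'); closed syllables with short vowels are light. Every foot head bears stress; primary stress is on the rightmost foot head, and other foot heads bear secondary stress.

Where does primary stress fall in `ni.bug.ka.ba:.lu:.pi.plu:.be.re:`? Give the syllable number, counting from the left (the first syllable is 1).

9

Weights: 1 ni L, 2 bug L, 3 ka L, 4 ba: H, 5 lu: H, 6 pi L, 7 plu: H, 8 be L, 9 re: H.
Parse left to right (heavy = foot alone; LL = one foot; stranded L unfooted): (ni.ˈbug) ka (ˈba:) (ˈlu:) pi (ˈplu:) be (ˈre:).
Foot heads: 2, 4, 5, 7, 9.
Primary stress on the rightmost head = syllable 9.
Primary stress: syllable 9 → ni.bug.ka.ba:.lu:.pi.plu:.be.ˈre:.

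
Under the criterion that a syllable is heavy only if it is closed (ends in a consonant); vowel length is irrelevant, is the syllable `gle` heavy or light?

`gle`: short vowel, open (no coda). Open (no coda) → light.

light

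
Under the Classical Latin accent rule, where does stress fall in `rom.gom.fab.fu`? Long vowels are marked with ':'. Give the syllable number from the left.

3

Classical Latin: stress the penult if heavy (long vowel or closed), else the antepenult.
Weights: 2 gom H, 3 fab H, 4 fu L.
The penult (syllable 3, fab) is heavy, so it takes stress.
Stress on syllable 3: rom.gom.ˈfab.fu.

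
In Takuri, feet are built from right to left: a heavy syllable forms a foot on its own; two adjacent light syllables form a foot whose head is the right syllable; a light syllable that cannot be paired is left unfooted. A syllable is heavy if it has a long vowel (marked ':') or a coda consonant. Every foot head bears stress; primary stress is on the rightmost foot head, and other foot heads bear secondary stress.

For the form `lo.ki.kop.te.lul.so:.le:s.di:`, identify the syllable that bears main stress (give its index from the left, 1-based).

8

Weights: 1 lo L, 2 ki L, 3 kop H, 4 te L, 5 lul H, 6 so: H, 7 le:s H, 8 di: H.
Parse right to left (heavy = foot alone; LL = one foot; stranded L unfooted): (lo.ˈki) (ˈkop) te (ˈlul) (ˈso:) (ˈle:s) (ˈdi:).
Foot heads: 2, 3, 5, 6, 7, 8.
Primary stress on the rightmost head = syllable 8.
Primary stress: syllable 8 → lo.ki.kop.te.lul.so:.le:s.ˈdi:.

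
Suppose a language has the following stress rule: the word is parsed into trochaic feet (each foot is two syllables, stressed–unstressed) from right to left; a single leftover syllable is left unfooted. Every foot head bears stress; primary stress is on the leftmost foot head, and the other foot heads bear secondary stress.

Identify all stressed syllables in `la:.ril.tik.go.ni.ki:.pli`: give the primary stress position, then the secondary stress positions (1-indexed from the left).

Parse right to left into trochaic (ˈσσ) feet: la: (ˈril.tik) (ˈgo.ni) (ˈki:.pli). Syllable 1 is left unfooted.
Foot heads (stressed positions): 2, 4, 6.
End Rule Leftmost: primary stress on the leftmost head = syllable 2.
Secondary stress on 4, 6: la:.ˈril.tik.ˌgo.ni.ˌki:.pli.

primary 2, secondary 4, 6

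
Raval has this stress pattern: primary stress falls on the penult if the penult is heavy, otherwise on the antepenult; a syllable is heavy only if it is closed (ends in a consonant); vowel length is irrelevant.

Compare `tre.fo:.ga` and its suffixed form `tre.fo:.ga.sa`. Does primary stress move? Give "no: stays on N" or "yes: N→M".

Base `tre.fo:.ga` (3 syllables):
  Weights: 1 tre L, 2 fo: L, 3 ga L.
  The penult (syllable 2, fo:) is light, so stress falls on the antepenult (syllable 1, tre).
  → primary stress on syllable 1.
Suffixed `tre.fo:.ga.sa` (4 syllables):
  Weights: 2 fo: L, 3 ga L, 4 sa L.
  The penult (syllable 3, ga) is light, so stress falls on the antepenult (syllable 2, fo:).
  → primary stress on syllable 2.

yes: 1→2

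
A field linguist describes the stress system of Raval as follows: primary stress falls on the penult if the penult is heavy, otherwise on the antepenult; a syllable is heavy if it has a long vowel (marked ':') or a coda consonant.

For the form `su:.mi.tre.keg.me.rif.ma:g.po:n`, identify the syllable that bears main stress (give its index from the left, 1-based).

7

Weights: 6 rif H, 7 ma:g H, 8 po:n H.
The penult (syllable 7, ma:g) is heavy, so it takes stress.
Primary stress: syllable 7 → su:.mi.tre.keg.me.rif.ˈma:g.po:n.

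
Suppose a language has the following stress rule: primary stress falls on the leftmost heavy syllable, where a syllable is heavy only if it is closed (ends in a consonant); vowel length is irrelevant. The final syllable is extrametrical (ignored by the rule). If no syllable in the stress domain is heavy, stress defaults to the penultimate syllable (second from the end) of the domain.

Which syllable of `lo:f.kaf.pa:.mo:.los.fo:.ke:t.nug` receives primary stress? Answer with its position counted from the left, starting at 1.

1

The final syllable (8, nug) is extrametrical; the stress domain is syllables 1–7.
Weights: 1 lo:f H, 2 kaf H, 3 pa: L, 4 mo: L, 5 los H, 6 fo: L, 7 ke:t H.
Heavy syllables in the domain: 1, 2, 5, 7. The leftmost is syllable 1 (lo:f).
Primary stress: syllable 1 → ˈlo:f.kaf.pa:.mo:.los.fo:.ke:t.nug.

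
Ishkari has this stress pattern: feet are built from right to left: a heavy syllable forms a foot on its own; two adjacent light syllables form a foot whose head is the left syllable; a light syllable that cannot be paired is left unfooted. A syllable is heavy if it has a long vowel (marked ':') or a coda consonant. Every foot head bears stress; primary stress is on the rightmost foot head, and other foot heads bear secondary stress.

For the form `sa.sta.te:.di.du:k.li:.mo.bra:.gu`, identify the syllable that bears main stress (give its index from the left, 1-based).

Weights: 1 sa L, 2 sta L, 3 te: H, 4 di L, 5 du:k H, 6 li: H, 7 mo L, 8 bra: H, 9 gu L.
Parse right to left (heavy = foot alone; LL = one foot; stranded L unfooted): (ˈsa.sta) (ˈte:) di (ˈdu:k) (ˈli:) mo (ˈbra:) gu.
Foot heads: 1, 3, 5, 6, 8.
Primary stress on the rightmost head = syllable 8.
Primary stress: syllable 8 → sa.sta.te:.di.du:k.li:.mo.ˈbra:.gu.

8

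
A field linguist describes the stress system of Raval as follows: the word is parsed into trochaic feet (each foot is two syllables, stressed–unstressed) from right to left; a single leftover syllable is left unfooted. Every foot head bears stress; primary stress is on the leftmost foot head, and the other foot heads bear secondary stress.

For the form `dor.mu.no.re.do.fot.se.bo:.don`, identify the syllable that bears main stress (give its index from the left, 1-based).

2

Parse right to left into trochaic (ˈσσ) feet: dor (ˈmu.no) (ˈre.do) (ˈfot.se) (ˈbo:.don). Syllable 1 is left unfooted.
Foot heads (stressed positions): 2, 4, 6, 8.
End Rule Leftmost: primary stress on the leftmost head = syllable 2.
Primary stress: syllable 2 → dor.ˈmu.no.re.do.fot.se.bo:.don.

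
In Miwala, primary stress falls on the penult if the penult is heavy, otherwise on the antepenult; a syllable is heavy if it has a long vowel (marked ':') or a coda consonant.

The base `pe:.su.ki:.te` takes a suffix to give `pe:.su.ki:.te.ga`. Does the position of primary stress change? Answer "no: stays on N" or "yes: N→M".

Base `pe:.su.ki:.te` (4 syllables):
  Weights: 2 su L, 3 ki: H, 4 te L.
  The penult (syllable 3, ki:) is heavy, so it takes stress.
  → primary stress on syllable 3.
Suffixed `pe:.su.ki:.te.ga` (5 syllables):
  Weights: 3 ki: H, 4 te L, 5 ga L.
  The penult (syllable 4, te) is light, so stress falls on the antepenult (syllable 3, ki:).
  → primary stress on syllable 3.

no: stays on 3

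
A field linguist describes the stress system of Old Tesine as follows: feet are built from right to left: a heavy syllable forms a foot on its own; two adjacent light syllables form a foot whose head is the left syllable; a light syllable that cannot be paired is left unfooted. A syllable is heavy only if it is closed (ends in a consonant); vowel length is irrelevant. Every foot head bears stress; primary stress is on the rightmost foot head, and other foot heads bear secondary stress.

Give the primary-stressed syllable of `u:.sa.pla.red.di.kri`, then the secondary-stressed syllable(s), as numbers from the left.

primary 5, secondary 2, 4

Weights: 1 u: L, 2 sa L, 3 pla L, 4 red H, 5 di L, 6 kri L.
Parse right to left (heavy = foot alone; LL = one foot; stranded L unfooted): u: (ˈsa.pla) (ˈred) (ˈdi.kri).
Foot heads: 2, 4, 5.
Primary stress on the rightmost head = syllable 5.
Secondary stress on 2, 4: u:.ˌsa.pla.ˌred.ˈdi.kri.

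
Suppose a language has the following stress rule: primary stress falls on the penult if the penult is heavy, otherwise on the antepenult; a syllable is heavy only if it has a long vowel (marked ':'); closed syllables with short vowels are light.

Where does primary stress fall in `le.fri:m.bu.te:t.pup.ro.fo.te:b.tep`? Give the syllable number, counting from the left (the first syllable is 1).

8

Weights: 7 fo L, 8 te:b H, 9 tep L.
The penult (syllable 8, te:b) is heavy, so it takes stress.
Primary stress: syllable 8 → le.fri:m.bu.te:t.pup.ro.fo.ˈte:b.tep.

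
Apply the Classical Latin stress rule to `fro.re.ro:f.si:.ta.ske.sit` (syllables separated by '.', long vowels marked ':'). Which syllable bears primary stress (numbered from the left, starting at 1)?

Classical Latin: stress the penult if heavy (long vowel or closed), else the antepenult.
Weights: 5 ta L, 6 ske L, 7 sit H.
The penult (syllable 6, ske) is light, so stress falls on the antepenult (syllable 5, ta).
Stress on syllable 5: fro.re.ro:f.si:.ˈta.ske.sit.

5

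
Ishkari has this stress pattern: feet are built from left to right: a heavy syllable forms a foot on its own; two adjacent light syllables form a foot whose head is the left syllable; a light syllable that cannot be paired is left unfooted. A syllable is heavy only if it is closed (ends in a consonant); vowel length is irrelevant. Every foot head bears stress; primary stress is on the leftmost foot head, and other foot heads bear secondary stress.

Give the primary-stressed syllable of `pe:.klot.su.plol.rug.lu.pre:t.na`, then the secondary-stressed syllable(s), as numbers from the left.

primary 2, secondary 4, 5, 7

Weights: 1 pe: L, 2 klot H, 3 su L, 4 plol H, 5 rug H, 6 lu L, 7 pre:t H, 8 na L.
Parse left to right (heavy = foot alone; LL = one foot; stranded L unfooted): pe: (ˈklot) su (ˈplol) (ˈrug) lu (ˈpre:t) na.
Foot heads: 2, 4, 5, 7.
Primary stress on the leftmost head = syllable 2.
Secondary stress on 4, 5, 7: pe:.ˈklot.su.ˌplol.ˌrug.lu.ˌpre:t.na.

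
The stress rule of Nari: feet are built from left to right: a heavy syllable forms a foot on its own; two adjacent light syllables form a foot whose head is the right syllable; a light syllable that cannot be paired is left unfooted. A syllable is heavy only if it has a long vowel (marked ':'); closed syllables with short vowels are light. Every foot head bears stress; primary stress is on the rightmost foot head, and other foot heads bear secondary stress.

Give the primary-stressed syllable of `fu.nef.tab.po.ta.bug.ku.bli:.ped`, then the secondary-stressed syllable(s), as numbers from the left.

Weights: 1 fu L, 2 nef L, 3 tab L, 4 po L, 5 ta L, 6 bug L, 7 ku L, 8 bli: H, 9 ped L.
Parse left to right (heavy = foot alone; LL = one foot; stranded L unfooted): (fu.ˈnef) (tab.ˈpo) (ta.ˈbug) ku (ˈbli:) ped.
Foot heads: 2, 4, 6, 8.
Primary stress on the rightmost head = syllable 8.
Secondary stress on 2, 4, 6: fu.ˌnef.tab.ˌpo.ta.ˌbug.ku.ˈbli:.ped.

primary 8, secondary 2, 4, 6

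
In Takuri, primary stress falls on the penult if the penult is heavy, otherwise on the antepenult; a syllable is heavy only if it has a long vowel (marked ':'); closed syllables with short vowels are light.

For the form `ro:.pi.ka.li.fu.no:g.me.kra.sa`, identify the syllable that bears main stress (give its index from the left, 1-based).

Weights: 7 me L, 8 kra L, 9 sa L.
The penult (syllable 8, kra) is light, so stress falls on the antepenult (syllable 7, me).
Primary stress: syllable 7 → ro:.pi.ka.li.fu.no:g.ˈme.kra.sa.

7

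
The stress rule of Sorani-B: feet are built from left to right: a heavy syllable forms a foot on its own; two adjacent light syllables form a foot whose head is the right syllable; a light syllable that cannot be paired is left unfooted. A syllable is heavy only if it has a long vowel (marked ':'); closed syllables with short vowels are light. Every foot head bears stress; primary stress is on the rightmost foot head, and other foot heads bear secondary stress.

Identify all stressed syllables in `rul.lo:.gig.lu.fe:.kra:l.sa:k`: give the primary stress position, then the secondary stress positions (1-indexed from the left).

Weights: 1 rul L, 2 lo: H, 3 gig L, 4 lu L, 5 fe: H, 6 kra:l H, 7 sa:k H.
Parse left to right (heavy = foot alone; LL = one foot; stranded L unfooted): rul (ˈlo:) (gig.ˈlu) (ˈfe:) (ˈkra:l) (ˈsa:k).
Foot heads: 2, 4, 5, 6, 7.
Primary stress on the rightmost head = syllable 7.
Secondary stress on 2, 4, 5, 6: rul.ˌlo:.gig.ˌlu.ˌfe:.ˌkra:l.ˈsa:k.

primary 7, secondary 2, 4, 5, 6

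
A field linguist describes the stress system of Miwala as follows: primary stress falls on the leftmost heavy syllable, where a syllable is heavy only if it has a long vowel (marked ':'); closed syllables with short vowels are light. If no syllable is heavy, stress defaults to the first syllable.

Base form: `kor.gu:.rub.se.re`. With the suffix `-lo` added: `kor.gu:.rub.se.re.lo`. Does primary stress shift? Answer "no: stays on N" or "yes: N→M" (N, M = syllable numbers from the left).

no: stays on 2

Base `kor.gu:.rub.se.re` (5 syllables):
  Weights: 1 kor L, 2 gu: H, 3 rub L, 4 se L, 5 re L.
  Heavy syllables in the domain: 2. The leftmost is syllable 2 (gu:).
  → primary stress on syllable 2.
Suffixed `kor.gu:.rub.se.re.lo` (6 syllables):
  Weights: 1 kor L, 2 gu: H, 3 rub L, 4 se L, 5 re L, 6 lo L.
  Heavy syllables in the domain: 2. The leftmost is syllable 2 (gu:).
  → primary stress on syllable 2.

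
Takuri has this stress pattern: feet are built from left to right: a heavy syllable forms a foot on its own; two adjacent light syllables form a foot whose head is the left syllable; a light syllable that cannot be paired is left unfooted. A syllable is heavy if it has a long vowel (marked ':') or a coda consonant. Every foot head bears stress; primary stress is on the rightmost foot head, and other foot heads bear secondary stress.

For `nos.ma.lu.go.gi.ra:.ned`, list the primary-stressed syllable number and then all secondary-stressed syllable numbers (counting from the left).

primary 7, secondary 1, 2, 4, 6

Weights: 1 nos H, 2 ma L, 3 lu L, 4 go L, 5 gi L, 6 ra: H, 7 ned H.
Parse left to right (heavy = foot alone; LL = one foot; stranded L unfooted): (ˈnos) (ˈma.lu) (ˈgo.gi) (ˈra:) (ˈned).
Foot heads: 1, 2, 4, 6, 7.
Primary stress on the rightmost head = syllable 7.
Secondary stress on 1, 2, 4, 6: ˌnos.ˌma.lu.ˌgo.gi.ˌra:.ˈned.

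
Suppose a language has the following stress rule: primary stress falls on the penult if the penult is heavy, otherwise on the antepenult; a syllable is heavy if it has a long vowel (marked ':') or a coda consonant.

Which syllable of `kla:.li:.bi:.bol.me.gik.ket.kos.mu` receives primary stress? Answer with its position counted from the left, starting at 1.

8

Weights: 7 ket H, 8 kos H, 9 mu L.
The penult (syllable 8, kos) is heavy, so it takes stress.
Primary stress: syllable 8 → kla:.li:.bi:.bol.me.gik.ket.ˈkos.mu.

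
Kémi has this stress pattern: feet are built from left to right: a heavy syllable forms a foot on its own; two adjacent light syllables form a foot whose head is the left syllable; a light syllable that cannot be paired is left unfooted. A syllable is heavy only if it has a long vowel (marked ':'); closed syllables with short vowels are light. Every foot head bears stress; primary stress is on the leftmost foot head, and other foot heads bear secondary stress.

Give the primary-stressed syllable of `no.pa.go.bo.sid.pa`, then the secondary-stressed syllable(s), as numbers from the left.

primary 1, secondary 3, 5

Weights: 1 no L, 2 pa L, 3 go L, 4 bo L, 5 sid L, 6 pa L.
Parse left to right (heavy = foot alone; LL = one foot; stranded L unfooted): (ˈno.pa) (ˈgo.bo) (ˈsid.pa).
Foot heads: 1, 3, 5.
Primary stress on the leftmost head = syllable 1.
Secondary stress on 3, 5: ˈno.pa.ˌgo.bo.ˌsid.pa.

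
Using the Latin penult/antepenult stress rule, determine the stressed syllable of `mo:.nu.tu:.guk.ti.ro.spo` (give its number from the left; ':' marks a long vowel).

5

Classical Latin: stress the penult if heavy (long vowel or closed), else the antepenult.
Weights: 5 ti L, 6 ro L, 7 spo L.
The penult (syllable 6, ro) is light, so stress falls on the antepenult (syllable 5, ti).
Stress on syllable 5: mo:.nu.tu:.guk.ˈti.ro.spo.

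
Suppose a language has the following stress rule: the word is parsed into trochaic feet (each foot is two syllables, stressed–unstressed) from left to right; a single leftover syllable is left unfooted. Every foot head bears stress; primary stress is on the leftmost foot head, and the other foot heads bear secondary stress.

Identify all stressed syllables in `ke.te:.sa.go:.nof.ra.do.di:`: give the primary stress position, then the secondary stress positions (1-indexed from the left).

primary 1, secondary 3, 5, 7

Parse left to right into trochaic (ˈσσ) feet: (ˈke.te:) (ˈsa.go:) (ˈnof.ra) (ˈdo.di:).
Foot heads (stressed positions): 1, 3, 5, 7.
End Rule Leftmost: primary stress on the leftmost head = syllable 1.
Secondary stress on 3, 5, 7: ˈke.te:.ˌsa.go:.ˌnof.ra.ˌdo.di:.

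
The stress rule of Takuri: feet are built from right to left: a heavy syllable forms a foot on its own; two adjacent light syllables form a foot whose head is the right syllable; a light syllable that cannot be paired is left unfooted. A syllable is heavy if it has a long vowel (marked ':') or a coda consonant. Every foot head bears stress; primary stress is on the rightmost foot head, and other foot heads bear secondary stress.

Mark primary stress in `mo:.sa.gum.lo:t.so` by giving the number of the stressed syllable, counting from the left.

Weights: 1 mo: H, 2 sa L, 3 gum H, 4 lo:t H, 5 so L.
Parse right to left (heavy = foot alone; LL = one foot; stranded L unfooted): (ˈmo:) sa (ˈgum) (ˈlo:t) so.
Foot heads: 1, 3, 4.
Primary stress on the rightmost head = syllable 4.
Primary stress: syllable 4 → mo:.sa.gum.ˈlo:t.so.

4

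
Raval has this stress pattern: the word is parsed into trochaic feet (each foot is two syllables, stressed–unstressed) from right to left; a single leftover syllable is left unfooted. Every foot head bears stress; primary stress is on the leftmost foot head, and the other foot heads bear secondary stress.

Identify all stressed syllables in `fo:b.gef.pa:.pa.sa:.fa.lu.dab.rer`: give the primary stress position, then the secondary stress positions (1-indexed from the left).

primary 2, secondary 4, 6, 8

Parse right to left into trochaic (ˈσσ) feet: fo:b (ˈgef.pa:) (ˈpa.sa:) (ˈfa.lu) (ˈdab.rer). Syllable 1 is left unfooted.
Foot heads (stressed positions): 2, 4, 6, 8.
End Rule Leftmost: primary stress on the leftmost head = syllable 2.
Secondary stress on 4, 6, 8: fo:b.ˈgef.pa:.ˌpa.sa:.ˌfa.lu.ˌdab.rer.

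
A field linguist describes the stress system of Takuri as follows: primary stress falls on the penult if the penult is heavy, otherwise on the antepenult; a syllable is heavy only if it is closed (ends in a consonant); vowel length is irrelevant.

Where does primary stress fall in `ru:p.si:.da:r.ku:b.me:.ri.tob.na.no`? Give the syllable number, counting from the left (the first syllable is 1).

7

Weights: 7 tob H, 8 na L, 9 no L.
The penult (syllable 8, na) is light, so stress falls on the antepenult (syllable 7, tob).
Primary stress: syllable 7 → ru:p.si:.da:r.ku:b.me:.ri.ˈtob.na.no.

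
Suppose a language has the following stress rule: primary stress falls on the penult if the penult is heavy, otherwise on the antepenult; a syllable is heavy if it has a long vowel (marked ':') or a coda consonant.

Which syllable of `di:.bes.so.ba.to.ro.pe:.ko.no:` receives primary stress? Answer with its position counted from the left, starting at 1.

Weights: 7 pe: H, 8 ko L, 9 no: H.
The penult (syllable 8, ko) is light, so stress falls on the antepenult (syllable 7, pe:).
Primary stress: syllable 7 → di:.bes.so.ba.to.ro.ˈpe:.ko.no:.

7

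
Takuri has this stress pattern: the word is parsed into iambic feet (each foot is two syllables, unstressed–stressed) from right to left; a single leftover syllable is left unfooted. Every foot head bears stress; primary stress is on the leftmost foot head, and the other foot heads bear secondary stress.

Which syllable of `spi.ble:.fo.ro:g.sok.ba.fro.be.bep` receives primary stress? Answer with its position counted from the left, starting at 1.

3

Parse right to left into iambic (σˈσ) feet: spi (ble:.ˈfo) (ro:g.ˈsok) (ba.ˈfro) (be.ˈbep). Syllable 1 is left unfooted.
Foot heads (stressed positions): 3, 5, 7, 9.
End Rule Leftmost: primary stress on the leftmost head = syllable 3.
Primary stress: syllable 3 → spi.ble:.ˈfo.ro:g.sok.ba.fro.be.bep.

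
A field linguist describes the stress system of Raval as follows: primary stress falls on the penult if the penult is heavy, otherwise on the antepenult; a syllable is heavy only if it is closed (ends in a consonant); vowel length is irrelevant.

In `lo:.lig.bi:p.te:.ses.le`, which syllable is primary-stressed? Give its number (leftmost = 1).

Weights: 4 te: L, 5 ses H, 6 le L.
The penult (syllable 5, ses) is heavy, so it takes stress.
Primary stress: syllable 5 → lo:.lig.bi:p.te:.ˈses.le.

5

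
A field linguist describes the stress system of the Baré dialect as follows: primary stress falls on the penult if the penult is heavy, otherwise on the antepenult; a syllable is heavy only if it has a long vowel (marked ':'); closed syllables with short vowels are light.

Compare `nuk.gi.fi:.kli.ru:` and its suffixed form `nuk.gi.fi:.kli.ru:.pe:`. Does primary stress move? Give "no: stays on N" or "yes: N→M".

Base `nuk.gi.fi:.kli.ru:` (5 syllables):
  Weights: 3 fi: H, 4 kli L, 5 ru: H.
  The penult (syllable 4, kli) is light, so stress falls on the antepenult (syllable 3, fi:).
  → primary stress on syllable 3.
Suffixed `nuk.gi.fi:.kli.ru:.pe:` (6 syllables):
  Weights: 4 kli L, 5 ru: H, 6 pe: H.
  The penult (syllable 5, ru:) is heavy, so it takes stress.
  → primary stress on syllable 5.

yes: 3→5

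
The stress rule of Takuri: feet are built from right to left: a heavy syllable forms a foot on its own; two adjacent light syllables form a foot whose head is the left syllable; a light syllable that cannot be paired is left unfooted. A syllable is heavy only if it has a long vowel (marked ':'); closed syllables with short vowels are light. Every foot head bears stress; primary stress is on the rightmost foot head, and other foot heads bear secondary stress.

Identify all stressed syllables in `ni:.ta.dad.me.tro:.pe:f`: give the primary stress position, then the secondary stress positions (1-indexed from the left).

primary 6, secondary 1, 3, 5

Weights: 1 ni: H, 2 ta L, 3 dad L, 4 me L, 5 tro: H, 6 pe:f H.
Parse right to left (heavy = foot alone; LL = one foot; stranded L unfooted): (ˈni:) ta (ˈdad.me) (ˈtro:) (ˈpe:f).
Foot heads: 1, 3, 5, 6.
Primary stress on the rightmost head = syllable 6.
Secondary stress on 1, 3, 5: ˌni:.ta.ˌdad.me.ˌtro:.ˈpe:f.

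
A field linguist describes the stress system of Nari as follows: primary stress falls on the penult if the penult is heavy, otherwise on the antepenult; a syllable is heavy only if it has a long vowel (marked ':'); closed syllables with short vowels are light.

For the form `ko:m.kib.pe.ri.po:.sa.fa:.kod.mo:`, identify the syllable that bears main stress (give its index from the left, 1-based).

Weights: 7 fa: H, 8 kod L, 9 mo: H.
The penult (syllable 8, kod) is light, so stress falls on the antepenult (syllable 7, fa:).
Primary stress: syllable 7 → ko:m.kib.pe.ri.po:.sa.ˈfa:.kod.mo:.

7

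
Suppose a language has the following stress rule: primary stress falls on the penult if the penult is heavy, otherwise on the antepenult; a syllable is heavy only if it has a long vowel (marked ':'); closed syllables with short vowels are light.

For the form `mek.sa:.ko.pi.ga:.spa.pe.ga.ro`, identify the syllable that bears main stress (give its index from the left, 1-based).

Weights: 7 pe L, 8 ga L, 9 ro L.
The penult (syllable 8, ga) is light, so stress falls on the antepenult (syllable 7, pe).
Primary stress: syllable 7 → mek.sa:.ko.pi.ga:.spa.ˈpe.ga.ro.

7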